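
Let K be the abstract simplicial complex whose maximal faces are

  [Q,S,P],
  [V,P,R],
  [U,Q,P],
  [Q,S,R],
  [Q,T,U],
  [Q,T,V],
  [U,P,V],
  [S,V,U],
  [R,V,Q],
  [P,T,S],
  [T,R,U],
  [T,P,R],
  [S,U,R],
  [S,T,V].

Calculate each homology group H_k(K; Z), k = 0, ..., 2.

Order the vertices as P < Q < R < S < T < U < V. Listing each simplex with vertices in this order, K has dimension 2 with simplices:

  0-simplices (7): P, Q, R, S, T, U, V
  1-simplices (21): PQ, PR, PS, PT, PU, PV, QR, QS, QT, QU, QV, RS, RT, RU, RV, ST, SU, SV, TU, TV, UV
  2-simplices (14): PQS, PQU, PRT, PRV, PST, PUV, QRS, QRV, QTU, QTV, RSU, RTU, STV, SUV

Hence C_0 ≅ Z^7, C_1 ≅ Z^21, C_2 ≅ Z^14.

Boundary ∂_1: C_1 → C_0 maps an edge to its endpoints' difference, ∂[p,q] = q − p.
The resulting 7×21 matrix has rank 6, and its Smith normal form has invariant factors (1,1,1,1,1,1).

Boundary ∂_2: C_2 → C_1 acts by ∂[p,q,r] = [q,r] − [p,r] + [p,q]. For instance
  ∂RSU = SU − RU + RS,
  ∂QTU = TU − QU + QT.
The 21×14 boundary matrix has rank 13 and Smith normal form diag(1,1,1,1,1,1,1,1,1,1,1,1,1).

Computing H_k = (kernel of ∂_k) / (image of ∂_{k+1}):

  H_0: rank C_0 − rank ∂_1 = 7 − 6 = 1, and the invariant factors of ∂_1 are all 1, so H_0 ≅ Z.
  H_1: rank ker ∂_1 − rank ∂_2 = (21 − 6) − 13 = 2, and the invariant factors of ∂_2 are all 1, so H_1 ≅ Z^2.
  H_2: rank ker ∂_2 − rank ∂_3 = (14 − 13) − 0 = 1, and there is no ∂_3, so H_2 ≅ Z.

H_0 ≅ Z,  H_1 ≅ Z^2,  H_2 ≅ Z.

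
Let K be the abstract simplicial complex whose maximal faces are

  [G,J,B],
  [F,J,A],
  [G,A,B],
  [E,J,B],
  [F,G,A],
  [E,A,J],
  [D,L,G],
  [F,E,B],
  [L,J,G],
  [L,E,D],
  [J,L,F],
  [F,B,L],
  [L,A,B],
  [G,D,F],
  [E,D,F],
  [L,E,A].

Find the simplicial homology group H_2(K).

Order the vertices as A < B < D < E < F < G < J < L. Listing each simplex with vertices in this order, K has dimension 2 with simplices:

  0-simplices (8): A, B, D, E, F, G, J, L
  1-simplices (24): AB, AE, AF, AG, AJ, AL, BE, BF, BG, BJ, BL, DE, DF, DG, DL, EF, EJ, EL, FG, FJ, FL, GJ, GL, JL
  2-simplices (16): ABG, ABL, AEJ, AEL, AFG, AFJ, BEF, BEJ, BFL, BGJ, DEF, DEL, DFG, DGL, FJL, GJL

Hence C_0 ≅ Z^8, C_1 ≅ Z^24, C_2 ≅ Z^16.

Boundary ∂_1: C_1 → C_0 is given by ∂[p,q] = [q] − [p]. For instance
  ∂FL = L − F.
This gives a 8×24 integer matrix of rank 7; reducing to Smith normal form yields diagonal entries (1,1,1,1,1,1,1).

The boundary map ∂_2: C_2 → C_1 sends each 2-simplex [p,q,r] to [q,r] − [p,r] + [p,q]. For instance
  ∂AFJ = FJ − AJ + AF,
  ∂DGL = GL − DL + DG.
As a 24×16 matrix over Z this has rank 15, with invariant factors (1,1,1,1,1,1,1,1,1,1,1,1,1,1,1).

From H_k ≅ ker(∂_k) / im(∂_{k+1}) we obtain:

  H_2: rank ker ∂_2 − rank ∂_3 = (16 − 15) − 0 = 1, and there is no ∂_3, so H_2 ≅ Z.

(K is a triangulation of the torus T^2.)

H_2 = Z.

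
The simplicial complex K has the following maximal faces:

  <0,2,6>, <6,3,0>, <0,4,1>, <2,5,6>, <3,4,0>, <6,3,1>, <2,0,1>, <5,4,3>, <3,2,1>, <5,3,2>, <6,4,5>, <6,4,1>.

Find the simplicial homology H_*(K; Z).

We work with the vertex ordering 0 < 1 < 2 < 3 < 4 < 5 < 6. The simplices of K, each written with vertices in increasing order, are:

  0-simplices (7): [0], [1], [2], [3], [4], [5], [6]
  1-simplices (18): [0,1], [0,2], [0,3], [0,4], [0,6], [1,2], [1,3], [1,4], [1,6], [2,3], [2,5], [2,6], [3,4], [3,5], [3,6], [4,5], [4,6], [5,6]
  2-simplices (12): [0,1,2], [0,1,4], [0,2,6], [0,3,4], [0,3,6], [1,2,3], [1,3,6], [1,4,6], [2,3,5], [2,5,6], [3,4,5], [4,5,6]

so the chain groups are C_0 ≅ Z^7, C_1 ≅ Z^18, C_2 ≅ Z^12.

Boundary ∂_1: C_1 → C_0 sends each edge [p,q] (with p < q) to q − p. For instance
  ∂[5,6] = [6] − [5].
The 7×18 boundary matrix has rank 6 and Smith normal form diag(1,1,1,1,1,1).

The boundary map ∂_2: C_2 → C_1 maps a triangle to the signed sum of its edges. For instance
  ∂[1,4,6] = [4,6] − [1,6] + [1,4],
  ∂[0,1,2] = [1,2] − [0,2] + [0,1].
This gives a 18×12 integer matrix of rank 12; reducing to Smith normal form yields diagonal entries (1,1,1,1,1,1,1,1,1,1,1,2).

Now H_k = ker ∂_k / im ∂_{k+1}, so:

  H_0: rank C_0 − rank ∂_1 = 7 − 6 = 1, and the invariant factors of ∂_1 are all 1, so H_0 ≅ Z.
  H_1: rank ker ∂_1 − rank ∂_2 = (18 − 6) − 12 = 0, and ∂_2 has invariant factor 2 > 1, so H_1 ≅ Z/2.
  H_2: rank ker ∂_2 − rank ∂_3 = (12 − 12) − 0 = 0, and there is no ∂_3, so H_2 ≅ 0.

As a check, the Euler characteristic is 7 − 18 + 12 = 1, which agrees with 1 − 0 + 0 = 1.

H_0 ≅ Z,  H_1 ≅ Z/2,  H_2 = 0.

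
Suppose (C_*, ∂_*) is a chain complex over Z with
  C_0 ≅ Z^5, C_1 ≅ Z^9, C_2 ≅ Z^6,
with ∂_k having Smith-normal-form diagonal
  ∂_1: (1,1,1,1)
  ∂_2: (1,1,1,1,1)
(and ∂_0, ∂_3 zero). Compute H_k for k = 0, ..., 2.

H_0: b_0 = 5 − 0 − 4 = 1; torsion from ∂_1 factors > 1: none. So H_0 = Z.
H_1: b_1 = 9 − 4 − 5 = 0; torsion from ∂_2 factors > 1: none. So H_1 = 0.
H_2: b_2 = 6 − 5 − 0 = 1; torsion from ∂_3 factors > 1: none. So H_2 = Z.

H_0 = Z,  H_1 = 0,  H_2 = Z.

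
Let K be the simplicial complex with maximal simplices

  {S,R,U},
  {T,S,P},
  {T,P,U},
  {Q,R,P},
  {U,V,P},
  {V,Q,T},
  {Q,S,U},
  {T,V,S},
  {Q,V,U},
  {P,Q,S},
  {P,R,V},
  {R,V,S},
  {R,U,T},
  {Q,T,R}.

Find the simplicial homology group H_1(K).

K has 7 vertices, 21 edges, 14 triangles.
rank ∂_1 = 6, rank ∂_2 = 13 ⇒ b_1 = 21 − 6 − 13 = 2; all invariant factors of ∂_2 are 1 so no torsion. So H_1 ≅ Z^2.

H_1 ≅ Z^2.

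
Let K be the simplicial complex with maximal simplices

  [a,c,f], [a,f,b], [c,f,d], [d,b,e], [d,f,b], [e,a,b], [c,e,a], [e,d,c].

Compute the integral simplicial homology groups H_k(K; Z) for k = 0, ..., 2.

We work with the vertex ordering a < b < c < d < e < f. The simplices of K, each written with vertices in increasing order, are:

  0-simplices (6): a, b, c, d, e, f
  1-simplices (12): ab, ac, ae, af, bd, be, bf, cd, ce, cf, de, df
  2-simplices (8): abe, abf, ace, acf, bde, bdf, cde, cdf

Hence C_0 ≅ Z^6, C_1 ≅ Z^12, C_2 ≅ Z^8.

Boundary ∂_1: C_1 → C_0 is given by ∂[p,q] = [q] − [p]. For instance
  ∂ce = e − c.
As a 6×12 matrix over Z this has rank 5, with invariant factors (1,1,1,1,1).

The boundary map ∂_2: C_2 → C_1 acts by ∂[p,q,r] = [q,r] − [p,r] + [p,q]. For instance
  ∂cde = de − ce + cd,
  ∂bdf = df − bf + bd.
As a 12×8 matrix over Z this has rank 7, with invariant factors (1,1,1,1,1,1,1).

Reading off H_k = ker ∂_k / im ∂_{k+1}:

  H_0: rank C_0 − rank ∂_1 = 6 − 5 = 1, and the invariant factors of ∂_1 are all 1, so H_0 = Z.
  H_1: rank ker ∂_1 − rank ∂_2 = (12 − 5) − 7 = 0, and the invariant factors of ∂_2 are all 1, so H_1 = 0.
  H_2: rank ker ∂_2 − rank ∂_3 = (8 − 7) − 0 = 1, and there is no ∂_3, so H_2 = Z.

H_0 = Z,  H_1 = 0,  H_2 = Z.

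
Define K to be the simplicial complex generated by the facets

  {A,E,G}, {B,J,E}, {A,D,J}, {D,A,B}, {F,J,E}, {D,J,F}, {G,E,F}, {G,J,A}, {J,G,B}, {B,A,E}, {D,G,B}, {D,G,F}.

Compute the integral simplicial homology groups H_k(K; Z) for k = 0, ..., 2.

Order the vertices as A < B < D < E < F < G < J. Listing each simplex with vertices in this order, K has dimension 2 with simplices:

  0-simplices (7): A, B, D, E, F, G, J
  1-simplices (18): AB, AD, AE, AG, AJ, BD, BE, BG, BJ, DF, DG, DJ, EF, EG, EJ, FG, FJ, GJ
  2-simplices (12): ABD, ABE, ADJ, AEG, AGJ, BDG, BEJ, BGJ, DFG, DFJ, EFG, EFJ

Hence C_0 ≅ Z^7, C_1 ≅ Z^18, C_2 ≅ Z^12.

The boundary map ∂_1: C_1 → C_0 is given by ∂[p,q] = [q] − [p]. For instance
  ∂FJ = J − F.
As a 7×18 matrix over Z this has rank 6, with invariant factors (1,1,1,1,1,1).

Boundary ∂_2: C_2 → C_1 maps a triangle to the signed sum of its edges. For instance
  ∂DFJ = FJ − DJ + DF,
  ∂ABD = BD − AD + AB.
The resulting 18×12 matrix has rank 12, and its Smith normal form has invariant factors (1,1,1,1,1,1,1,1,1,1,1,2).

Computing H_k = (kernel of ∂_k) / (image of ∂_{k+1}):

  H_0: rank C_0 − rank ∂_1 = 7 − 6 = 1, and the invariant factors of ∂_1 are all 1, so H_0 = Z.
  H_1: rank ker ∂_1 − rank ∂_2 = (18 − 6) − 12 = 0, and ∂_2 has invariant factor 2 > 1, so H_1 = Z/2Z.
  H_2: rank ker ∂_2 − rank ∂_3 = (12 − 12) − 0 = 0, and there is no ∂_3, so H_2 = 0.

As a check, the Euler characteristic is 7 − 18 + 12 = 1, which agrees with 1 − 0 + 0 = 1.
(K is a triangulation of the real projective plane RP^2.)

H_0 = Z,  H_1 = Z/2Z,  H_2 = 0.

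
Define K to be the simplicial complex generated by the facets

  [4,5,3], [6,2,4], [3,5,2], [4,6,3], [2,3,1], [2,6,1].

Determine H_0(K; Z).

We work with the vertex ordering 1 < 2 < 3 < 4 < 5 < 6. The simplices of K, each written with vertices in increasing order, are:

  0-simplices (6): [1], [2], [3], [4], [5], [6]
  1-simplices (12): [1,2], [1,3], [1,6], [2,3], [2,4], [2,5], [2,6], [3,4], [3,5], [3,6], [4,5], [4,6]
  2-simplices (6): [1,2,3], [1,2,6], [2,3,5], [2,4,6], [3,4,5], [3,4,6]

so the chain groups are C_0 ≅ Z^6, C_1 ≅ Z^12, C_2 ≅ Z^6.

The boundary map ∂_1: C_1 → C_0 maps an edge to its endpoints' difference, ∂[p,q] = q − p. For instance
  ∂[3,6] = [6] − [3].
The 6×12 boundary matrix has rank 5 and Smith normal form diag(1,1,1,1,1).

∂_2: C_2 → C_1 acts by ∂[p,q,r] = [q,r] − [p,r] + [p,q]. For instance
  ∂[3,4,6] = [4,6] − [3,6] + [3,4],
  ∂[1,2,3] = [2,3] − [1,3] + [1,2].
As a 12×6 matrix over Z this has rank 6, with invariant factors (1,1,1,1,1,1).

From H_k ≅ ker(∂_k) / im(∂_{k+1}) we obtain:

  H_0: rank C_0 − rank ∂_1 = 6 − 5 = 1, and the invariant factors of ∂_1 are all 1, so H_0 = Z.

H_0 = Z.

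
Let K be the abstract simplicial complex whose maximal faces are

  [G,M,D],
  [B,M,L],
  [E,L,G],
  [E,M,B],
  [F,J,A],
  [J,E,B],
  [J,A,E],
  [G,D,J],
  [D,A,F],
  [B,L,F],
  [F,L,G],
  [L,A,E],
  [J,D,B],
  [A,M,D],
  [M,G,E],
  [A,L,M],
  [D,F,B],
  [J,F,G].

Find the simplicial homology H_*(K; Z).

K has 9 vertices, 27 edges, 18 triangles.
rank ∂_0 = 0, rank ∂_1 = 8 ⇒ b_0 = 9 − 0 − 8 = 1; all invariant factors of ∂_1 are 1 so no torsion. So H_0 ≅ Z.
rank ∂_1 = 8, rank ∂_2 = 18 ⇒ b_1 = 27 − 8 − 18 = 1; ∂_2 has invariant factor(s) [2] giving torsion. So H_1 ≅ Z ⊕ Z_2.
rank ∂_2 = 18, rank ∂_3 = 0 ⇒ b_2 = 18 − 18 − 0 = 0. So H_2 ≅ 0.

H_0 = Z,  H_1 = Z ⊕ Z_2,  H_2 = 0.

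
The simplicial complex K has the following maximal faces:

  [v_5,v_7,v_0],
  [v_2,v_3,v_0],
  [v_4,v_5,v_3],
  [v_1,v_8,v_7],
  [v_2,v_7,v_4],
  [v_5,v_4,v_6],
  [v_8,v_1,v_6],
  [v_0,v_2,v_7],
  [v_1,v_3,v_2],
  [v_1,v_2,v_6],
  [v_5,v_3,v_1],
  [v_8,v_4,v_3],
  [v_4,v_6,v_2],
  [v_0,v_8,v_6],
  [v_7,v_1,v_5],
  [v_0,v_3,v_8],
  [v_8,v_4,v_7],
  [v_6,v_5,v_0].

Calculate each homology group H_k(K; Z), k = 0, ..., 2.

H_0 ≅ Z,  H_1 ≅ Z^2,  H_2 ≅ Z.

Fix the vertex order v_0 < v_1 < v_2 < v_3 < v_4 < v_5 < v_6 < v_7 < v_8 and write every simplex with vertices in increasing order. Then dim K = 2 and the simplices of K are:

  0-simplices (9): [v_0], [v_1], [v_2], [v_3], [v_4], [v_5], [v_6], [v_7], [v_8]
  1-simplices (27): (27 of them)
  2-simplices (18): (18 of them)

so the chain groups are C_0 ≅ Z^9, C_1 ≅ Z^27, C_2 ≅ Z^18.

∂_1: C_1 → C_0 sends each edge [p,q] (with p < q) to q − p. For instance
  ∂[v_4,v_5] = [v_5] − [v_4].
The 9×27 boundary matrix has rank 8 and Smith normal form diag(1,1,1,1,1,1,1,1).

Boundary ∂_2: C_2 → C_1 acts by ∂[p,q,r] = [q,r] − [p,r] + [p,q]. For instance
  ∂[v_1,v_2,v_3] = [v_2,v_3] − [v_1,v_3] + [v_1,v_2],
  ∂[v_1,v_2,v_6] = [v_2,v_6] − [v_1,v_6] + [v_1,v_2].
As a 27×18 matrix over Z this has rank 17, with invariant factors (1,1,1,1,1,1,1,1,1,1,1,1,1,1,1,1,1).

Computing H_k = (kernel of ∂_k) / (image of ∂_{k+1}):

  H_0: rank C_0 − rank ∂_1 = 9 − 8 = 1, and the invariant factors of ∂_1 are all 1, so H_0 ≅ Z.
  H_1: rank ker ∂_1 − rank ∂_2 = (27 − 8) − 17 = 2, and the invariant factors of ∂_2 are all 1, so H_1 ≅ Z^2.
  H_2: rank ker ∂_2 − rank ∂_3 = (18 − 17) − 0 = 1, and there is no ∂_3, so H_2 ≅ Z.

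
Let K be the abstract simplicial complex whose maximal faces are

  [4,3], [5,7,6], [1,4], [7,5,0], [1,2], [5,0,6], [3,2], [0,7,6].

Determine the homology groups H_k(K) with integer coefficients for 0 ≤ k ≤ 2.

Take the total order 0 < 1 < 2 < 3 < 4 < 5 < 6 < 7 on the vertex set. Then K (dimension 2) consists of the simplices:

  0-simplices (8): [0], [1], [2], [3], [4], [5], [6], [7]
  1-simplices (10): [0,5], [0,6], [0,7], [1,2], [1,4], [2,3], [3,4], [5,6], [5,7], [6,7]
  2-simplices (4): [0,5,6], [0,5,7], [0,6,7], [5,6,7]

so the chain groups are C_0 ≅ Z^8, C_1 ≅ Z^10, C_2 ≅ Z^4.

∂_1: C_1 → C_0 maps an edge to its endpoints' difference, ∂[p,q] = q − p. For instance
  ∂[1,2] = [2] − [1].
The resulting 8×10 matrix has rank 6, and its Smith normal form has invariant factors (1,1,1,1,1,1).

∂_2: C_2 → C_1 sends each 2-simplex [p,q,r] to [q,r] − [p,r] + [p,q]. For instance
  ∂[0,6,7] = [6,7] − [0,7] + [0,6],
  ∂[0,5,6] = [5,6] − [0,6] + [0,5].
The resulting 10×4 matrix has rank 3, and its Smith normal form has invariant factors (1,1,1).

Now H_k = ker ∂_k / im ∂_{k+1}, so:

  H_0: rank C_0 − rank ∂_1 = 8 − 6 = 2, and the invariant factors of ∂_1 are all 1, so H_0 ≅ Z^2.
  H_1: rank ker ∂_1 − rank ∂_2 = (10 − 6) − 3 = 1, and the invariant factors of ∂_2 are all 1, so H_1 ≅ Z.
  H_2: rank ker ∂_2 − rank ∂_3 = (4 − 3) − 0 = 1, and there is no ∂_3, so H_2 ≅ Z.

H_0 = Z^2,  H_1 = Z,  H_2 = Z.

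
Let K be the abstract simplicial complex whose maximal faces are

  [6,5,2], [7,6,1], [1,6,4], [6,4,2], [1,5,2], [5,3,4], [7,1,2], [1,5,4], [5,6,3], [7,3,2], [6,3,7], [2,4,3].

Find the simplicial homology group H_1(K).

H_1 ≅ Z/2.

Fix the vertex order 1 < 2 < 3 < 4 < 5 < 6 < 7 and write every simplex with vertices in increasing order. Then dim K = 2 and the simplices of K are:

  0-simplices (7): [1], [2], [3], [4], [5], [6], [7]
  1-simplices (18): [1,2], [1,4], [1,5], [1,6], [1,7], [2,3], [2,4], [2,5], [2,6], [2,7], [3,4], [3,5], [3,6], [3,7], [4,5], [4,6], [5,6], [6,7]
  2-simplices (12): [1,2,5], [1,2,7], [1,4,5], [1,4,6], [1,6,7], [2,3,4], [2,3,7], [2,4,6], [2,5,6], [3,4,5], [3,5,6], [3,6,7]

Hence C_0 ≅ Z^7, C_1 ≅ Z^18, C_2 ≅ Z^12.

Boundary ∂_1: C_1 → C_0 is given by ∂[p,q] = [q] − [p]. For instance
  ∂[2,3] = [3] − [2].
This gives a 7×18 integer matrix of rank 6; reducing to Smith normal form yields diagonal entries (1,1,1,1,1,1).

The boundary map ∂_2: C_2 → C_1 maps a triangle to the signed sum of its edges. For instance
  ∂[1,2,7] = [2,7] − [1,7] + [1,2],
  ∂[1,4,5] = [4,5] − [1,5] + [1,4].
The resulting 18×12 matrix has rank 12, and its Smith normal form has invariant factors (1,1,1,1,1,1,1,1,1,1,1,2).

Reading off H_k = ker ∂_k / im ∂_{k+1}:

  H_1: rank ker ∂_1 − rank ∂_2 = (18 − 6) − 12 = 0, and ∂_2 has invariant factor 2 > 1, so H_1 = Z/2.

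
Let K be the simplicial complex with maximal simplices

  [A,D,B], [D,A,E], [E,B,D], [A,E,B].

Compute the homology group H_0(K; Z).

Take the total order A < B < D < E on the vertex set. Then K (dimension 2) consists of the simplices:

  0-simplices (4): A, B, D, E
  1-simplices (6): AB, AD, AE, BD, BE, DE
  2-simplices (4): ABD, ABE, ADE, BDE

so the chain groups are C_0 ≅ Z^4, C_1 ≅ Z^6, C_2 ≅ Z^4.

∂_1: C_1 → C_0 maps an edge to its endpoints' difference, ∂[p,q] = q − p.
The resulting 4×6 matrix has rank 3, and its Smith normal form has invariant factors (1,1,1).

Boundary ∂_2: C_2 → C_1 sends each 2-simplex [p,q,r] to [q,r] − [p,r] + [p,q]. For instance
  ∂ADE = DE − AE + AD,
  ∂ABD = BD − AD + AB.
As a 6×4 matrix over Z this has rank 3, with invariant factors (1,1,1).

From H_k ≅ ker(∂_k) / im(∂_{k+1}) we obtain:

  H_0: rank C_0 − rank ∂_1 = 4 − 3 = 1, and the invariant factors of ∂_1 are all 1, so H_0 = Z.

H_0 ≅ Z.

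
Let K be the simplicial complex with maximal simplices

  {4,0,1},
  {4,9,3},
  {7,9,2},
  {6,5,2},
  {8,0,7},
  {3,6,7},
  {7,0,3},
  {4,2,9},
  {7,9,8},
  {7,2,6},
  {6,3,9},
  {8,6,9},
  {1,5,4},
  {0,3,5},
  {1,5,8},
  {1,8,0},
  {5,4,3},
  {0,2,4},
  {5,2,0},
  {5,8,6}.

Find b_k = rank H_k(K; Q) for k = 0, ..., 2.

b_0 = 1, b_1 = 1, b_2 = 0.

Order the vertices as 0 < 1 < 2 < 3 < 4 < 5 < 6 < 7 < 8 < 9. Listing each simplex with vertices in this order, K has dimension 2 with simplices:

  0-simplices (10): [0], [1], [2], [3], [4], [5], [6], [7], [8], [9]
  1-simplices (30): (30 of them)
  2-simplices (20): (20 of them)

giving chain groups C_0 ≅ Z^10, C_1 ≅ Z^30, C_2 ≅ Z^20.

∂_1: C_1 → C_0 sends each edge [p,q] (with p < q) to q − p.
This gives a 10×30 integer matrix of rank 9; reducing to Smith normal form yields diagonal entries (1,1,1,1,1,1,1,1,1).

∂_2: C_2 → C_1 sends each 2-simplex [p,q,r] to [q,r] − [p,r] + [p,q]. For instance
  ∂[2,7,9] = [7,9] − [2,9] + [2,7],
  ∂[2,4,9] = [4,9] − [2,9] + [2,4].
As a 30×20 matrix over Z this has rank 20, with invariant factors (1,1,1,1,1,1,1,1,1,1,1,1,1,1,1,1,1,1,1,2).

Reading off H_k = ker ∂_k / im ∂_{k+1}:

  H_0: rank C_0 − rank ∂_1 = 10 − 9 = 1, and the invariant factors of ∂_1 are all 1, so H_0 ≅ Z.
  H_1: rank ker ∂_1 − rank ∂_2 = (30 − 9) − 20 = 1, and ∂_2 has invariant factor 2 > 1, so H_1 ≅ Z ⊕ Z_2.
  H_2: rank ker ∂_2 − rank ∂_3 = (20 − 20) − 0 = 0, and there is no ∂_3, so H_2 ≅ 0.

As a check, the Euler characteristic is 10 − 30 + 20 = 0, which agrees with 1 − 1 + 0 = 0.

Hence the Betti numbers are b_0 = 1, b_1 = 1, b_2 = 0.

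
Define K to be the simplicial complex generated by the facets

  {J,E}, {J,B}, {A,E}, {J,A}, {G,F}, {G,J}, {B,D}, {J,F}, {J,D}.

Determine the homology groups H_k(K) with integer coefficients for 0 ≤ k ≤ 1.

H_0 ≅ Z,  H_1 ≅ Z^3.

Order the vertices as A < B < D < E < F < G < J. Listing each simplex with vertices in this order, K has dimension 1 with simplices:

  0-simplices (7): A, B, D, E, F, G, J
  1-simplices (9): AE, AJ, BD, BJ, DJ, EJ, FG, FJ, GJ

Hence C_0 ≅ Z^7, C_1 ≅ Z^9.

Boundary ∂_1: C_1 → C_0 is given by ∂[p,q] = [q] − [p].
This gives a 7×9 integer matrix of rank 6; reducing to Smith normal form yields diagonal entries (1,1,1,1,1,1).

Computing H_k = (kernel of ∂_k) / (image of ∂_{k+1}):

  H_0: rank C_0 − rank ∂_1 = 7 − 6 = 1, and the invariant factors of ∂_1 are all 1, so H_0 = Z.
  H_1: rank ker ∂_1 − rank ∂_2 = (9 − 6) − 0 = 3, and there is no ∂_2, so H_1 = Z^3.

As a check, the Euler characteristic is 7 − 9 = -2, which agrees with 1 − 3 = -2.
(K is a triangulation of a wedge of 3 circles.)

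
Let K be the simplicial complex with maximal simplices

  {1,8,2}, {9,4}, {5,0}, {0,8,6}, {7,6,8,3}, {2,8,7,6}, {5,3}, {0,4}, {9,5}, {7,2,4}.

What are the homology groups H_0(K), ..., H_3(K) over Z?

H_0 ≅ Z,  H_1 ≅ Z^3,  H_2 = 0,  H_3 = 0.

Take the total order 0 < 1 < 2 < 3 < 4 < 5 < 6 < 7 < 8 < 9 on the vertex set. Then K (dimension 3) consists of the simplices:

  0-simplices (10): [0], [1], [2], [3], [4], [5], [6], [7], [8], [9]
  1-simplices (20): [0,4], [0,5], [0,6], [0,8], [1,2], [1,8], [2,4], [2,6], [2,7], [2,8], [3,5], [3,6], [3,7], [3,8], [4,7], [4,9], [5,9], [6,7], [6,8], [7,8]
  2-simplices (10): [0,6,8], [1,2,8], [2,4,7], [2,6,7], [2,6,8], [2,7,8], [3,6,7], [3,6,8], [3,7,8], [6,7,8]
  3-simplices (2): [2,6,7,8], [3,6,7,8]

so the chain groups are C_0 ≅ Z^10, C_1 ≅ Z^20, C_2 ≅ Z^10, C_3 ≅ Z^2.

∂_1: C_1 → C_0 maps an edge to its endpoints' difference, ∂[p,q] = q − p. For instance
  ∂[2,4] = [4] − [2].
The 10×20 boundary matrix has rank 9 and Smith normal form diag(1,1,1,1,1,1,1,1,1).

∂_2: C_2 → C_1 sends each 2-simplex [p,q,r] to [q,r] − [p,r] + [p,q]. For instance
  ∂[3,6,7] = [6,7] − [3,7] + [3,6],
  ∂[6,7,8] = [7,8] − [6,8] + [6,7].
The 20×10 boundary matrix has rank 8 and Smith normal form diag(1,1,1,1,1,1,1,1).

The boundary map ∂_3: C_3 → C_2 sends each 3-simplex σ to the alternating sum Σ_i (−1)^i (σ with its i-th vertex removed). For instance
  ∂[2,6,7,8] = [6,7,8] − [2,7,8] + [2,6,8] − [2,6,7],
  ∂[3,6,7,8] = [6,7,8] − [3,7,8] + [3,6,8] − [3,6,7].
The resulting 10×2 matrix has rank 2, and its Smith normal form has invariant factors (1,1).

Computing H_k = (kernel of ∂_k) / (image of ∂_{k+1}):

  H_0: rank C_0 − rank ∂_1 = 10 − 9 = 1, and the invariant factors of ∂_1 are all 1, so H_0 ≅ Z.
  H_1: rank ker ∂_1 − rank ∂_2 = (20 − 9) − 8 = 3, and the invariant factors of ∂_2 are all 1, so H_1 ≅ Z^3.
  H_2: rank ker ∂_2 − rank ∂_3 = (10 − 8) − 2 = 0, and the invariant factors of ∂_3 are all 1, so H_2 ≅ 0.
  H_3: rank ker ∂_3 − rank ∂_4 = (2 − 2) − 0 = 0, and there is no ∂_4, so H_3 ≅ 0.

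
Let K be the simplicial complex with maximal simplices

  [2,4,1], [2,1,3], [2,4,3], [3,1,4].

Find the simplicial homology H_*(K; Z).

Take the total order 1 < 2 < 3 < 4 on the vertex set. Then K (dimension 2) consists of the simplices:

  0-simplices (4): [1], [2], [3], [4]
  1-simplices (6): [1,2], [1,3], [1,4], [2,3], [2,4], [3,4]
  2-simplices (4): [1,2,3], [1,2,4], [1,3,4], [2,3,4]

giving chain groups C_0 ≅ Z^4, C_1 ≅ Z^6, C_2 ≅ Z^4.

∂_1: C_1 → C_0 sends each edge [p,q] (with p < q) to q − p. For instance
  ∂[2,3] = [3] − [2].
This gives a 4×6 integer matrix of rank 3; reducing to Smith normal form yields diagonal entries (1,1,1).

∂_2: C_2 → C_1 maps a triangle to the signed sum of its edges. For instance
  ∂[1,2,4] = [2,4] − [1,4] + [1,2],
  ∂[2,3,4] = [3,4] − [2,4] + [2,3].
As a 6×4 matrix over Z this has rank 3, with invariant factors (1,1,1).

From H_k ≅ ker(∂_k) / im(∂_{k+1}) we obtain:

  H_0: rank C_0 − rank ∂_1 = 4 − 3 = 1, and the invariant factors of ∂_1 are all 1, so H_0 ≅ Z.
  H_1: rank ker ∂_1 − rank ∂_2 = (6 − 3) − 3 = 0, and the invariant factors of ∂_2 are all 1, so H_1 ≅ 0.
  H_2: rank ker ∂_2 − rank ∂_3 = (4 − 3) − 0 = 1, and there is no ∂_3, so H_2 ≅ Z.

H_0 ≅ Z,  H_1 = 0,  H_2 ≅ Z.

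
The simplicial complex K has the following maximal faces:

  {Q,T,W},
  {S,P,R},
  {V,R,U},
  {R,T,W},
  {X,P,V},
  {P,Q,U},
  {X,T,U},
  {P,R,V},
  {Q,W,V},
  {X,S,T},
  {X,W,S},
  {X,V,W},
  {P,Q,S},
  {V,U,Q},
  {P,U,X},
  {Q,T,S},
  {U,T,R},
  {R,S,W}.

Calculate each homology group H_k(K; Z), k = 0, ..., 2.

H_0 ≅ Z,  H_1 ≅ Z × Z/2,  H_2 = 0.

Take the total order P < Q < R < S < T < U < V < W < X on the vertex set. Then K (dimension 2) consists of the simplices:

  0-simplices (9): P, Q, R, S, T, U, V, W, X
  1-simplices (27): PQ, PR, PS, PU, PV, PX, QS, QT, QU, QV, QW, RS, RT, RU, RV, RW, ST, SW, SX, TU, TW, TX, UV, UX, VW, VX, WX
  2-simplices (18): PQS, PQU, PRS, PRV, PUX, PVX, QST, QTW, QUV, QVW, RSW, RTU, RTW, RUV, STX, SWX, TUX, VWX

so the chain groups are C_0 ≅ Z^9, C_1 ≅ Z^27, C_2 ≅ Z^18.

∂_1: C_1 → C_0 sends each edge [p,q] (with p < q) to q − p.
This gives a 9×27 integer matrix of rank 8; reducing to Smith normal form yields diagonal entries (1,1,1,1,1,1,1,1).

The boundary map ∂_2: C_2 → C_1 maps a triangle to the signed sum of its edges. For instance
  ∂PRV = RV − PV + PR,
  ∂VWX = WX − VX + VW.
The 27×18 boundary matrix has rank 18 and Smith normal form diag(1,1,1,1,1,1,1,1,1,1,1,1,1,1,1,1,1,2).

Computing H_k = (kernel of ∂_k) / (image of ∂_{k+1}):

  H_0: rank C_0 − rank ∂_1 = 9 − 8 = 1, and the invariant factors of ∂_1 are all 1, so H_0 ≅ Z.
  H_1: rank ker ∂_1 − rank ∂_2 = (27 − 8) − 18 = 1, and ∂_2 has invariant factor 2 > 1, so H_1 ≅ Z × Z/2.
  H_2: rank ker ∂_2 − rank ∂_3 = (18 − 18) − 0 = 0, and there is no ∂_3, so H_2 ≅ 0.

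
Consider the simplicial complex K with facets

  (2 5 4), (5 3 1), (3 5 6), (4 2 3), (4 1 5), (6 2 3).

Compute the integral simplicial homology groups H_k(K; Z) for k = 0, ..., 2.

Take the total order 1 < 2 < 3 < 4 < 5 < 6 on the vertex set. Then K (dimension 2) consists of the simplices:

  0-simplices (6): [1], [2], [3], [4], [5], [6]
  1-simplices (12): [1,3], [1,4], [1,5], [2,3], [2,4], [2,5], [2,6], [3,4], [3,5], [3,6], [4,5], [5,6]
  2-simplices (6): [1,3,5], [1,4,5], [2,3,4], [2,3,6], [2,4,5], [3,5,6]

so the chain groups are C_0 ≅ Z^6, C_1 ≅ Z^12, C_2 ≅ Z^6.

The boundary map ∂_1: C_1 → C_0 sends each edge [p,q] (with p < q) to q − p.
As a 6×12 matrix over Z this has rank 5, with invariant factors (1,1,1,1,1).

∂_2: C_2 → C_1 sends each 2-simplex [p,q,r] to [q,r] − [p,r] + [p,q]. For instance
  ∂[1,3,5] = [3,5] − [1,5] + [1,3],
  ∂[2,3,6] = [3,6] − [2,6] + [2,3].
The resulting 12×6 matrix has rank 6, and its Smith normal form has invariant factors (1,1,1,1,1,1).

Reading off H_k = ker ∂_k / im ∂_{k+1}:

  H_0: rank C_0 − rank ∂_1 = 6 − 5 = 1, and the invariant factors of ∂_1 are all 1, so H_0 ≅ Z.
  H_1: rank ker ∂_1 − rank ∂_2 = (12 − 5) − 6 = 1, and the invariant factors of ∂_2 are all 1, so H_1 ≅ Z.
  H_2: rank ker ∂_2 − rank ∂_3 = (6 − 6) − 0 = 0, and there is no ∂_3, so H_2 ≅ 0.

H_0 ≅ Z,  H_1 ≅ Z,  H_2 = 0.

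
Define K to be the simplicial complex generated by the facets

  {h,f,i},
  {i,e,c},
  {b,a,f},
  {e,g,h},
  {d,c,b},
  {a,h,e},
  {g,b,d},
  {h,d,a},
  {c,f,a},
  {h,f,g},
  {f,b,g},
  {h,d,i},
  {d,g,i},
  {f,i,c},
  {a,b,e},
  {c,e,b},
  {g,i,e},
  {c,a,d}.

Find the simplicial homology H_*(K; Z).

H_0 ≅ Z,  H_1 ≅ Z ⊕ Z/2Z,  H_2 = 0.

Take the total order a < b < c < d < e < f < g < h < i on the vertex set. Then K (dimension 2) consists of the simplices:

  0-simplices (9): a, b, c, d, e, f, g, h, i
  1-simplices (27): ab, ac, ad, ae, af, ah, bc, bd, be, bf, bg, cd, ce, cf, ci, dg, dh, di, eg, eh, ei, fg, fh, fi, gh, gi, hi
  2-simplices (18): abe, abf, acd, acf, adh, aeh, bcd, bce, bdg, bfg, cei, cfi, dgi, dhi, egh, egi, fgh, fhi

so the chain groups are C_0 ≅ Z^9, C_1 ≅ Z^27, C_2 ≅ Z^18.

The boundary map ∂_1: C_1 → C_0 maps an edge to its endpoints' difference, ∂[p,q] = q − p.
This gives a 9×27 integer matrix of rank 8; reducing to Smith normal form yields diagonal entries (1,1,1,1,1,1,1,1).

Boundary ∂_2: C_2 → C_1 acts by ∂[p,q,r] = [q,r] − [p,r] + [p,q]. For instance
  ∂abe = be − ae + ab,
  ∂dgi = gi − di + dg.
As a 27×18 matrix over Z this has rank 18, with invariant factors (1,1,1,1,1,1,1,1,1,1,1,1,1,1,1,1,1,2).

Reading off H_k = ker ∂_k / im ∂_{k+1}:

  H_0: rank C_0 − rank ∂_1 = 9 − 8 = 1, and the invariant factors of ∂_1 are all 1, so H_0 = Z.
  H_1: rank ker ∂_1 − rank ∂_2 = (27 − 8) − 18 = 1, and ∂_2 has invariant factor 2 > 1, so H_1 = Z ⊕ Z/2Z.
  H_2: rank ker ∂_2 − rank ∂_3 = (18 − 18) − 0 = 0, and there is no ∂_3, so H_2 = 0.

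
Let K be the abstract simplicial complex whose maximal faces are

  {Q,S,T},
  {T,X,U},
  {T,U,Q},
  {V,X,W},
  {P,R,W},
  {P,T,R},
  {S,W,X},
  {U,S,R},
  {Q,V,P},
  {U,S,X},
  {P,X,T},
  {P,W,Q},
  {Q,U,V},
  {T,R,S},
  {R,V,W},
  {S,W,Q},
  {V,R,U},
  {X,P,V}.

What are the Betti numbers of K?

b_0 = 1, b_1 = 1, b_2 = 0.

Take the total order P < Q < R < S < T < U < V < W < X on the vertex set. Then K (dimension 2) consists of the simplices:

  0-simplices (9): P, Q, R, S, T, U, V, W, X
  1-simplices (27): PQ, PR, PT, PV, PW, PX, QS, QT, QU, QV, QW, RS, RT, RU, RV, RW, ST, SU, SW, SX, TU, TX, UV, UX, VW, VX, WX
  2-simplices (18): PQV, PQW, PRT, PRW, PTX, PVX, QST, QSW, QTU, QUV, RST, RSU, RUV, RVW, SUX, SWX, TUX, VWX

giving chain groups C_0 ≅ Z^9, C_1 ≅ Z^27, C_2 ≅ Z^18.

Boundary ∂_1: C_1 → C_0 sends each edge [p,q] (with p < q) to q − p. For instance
  ∂PX = X − P.
The resulting 9×27 matrix has rank 8, and its Smith normal form has invariant factors (1,1,1,1,1,1,1,1).

∂_2: C_2 → C_1 acts by ∂[p,q,r] = [q,r] − [p,r] + [p,q]. For instance
  ∂QSW = SW − QW + QS,
  ∂PVX = VX − PX + PV.
This gives a 27×18 integer matrix of rank 18; reducing to Smith normal form yields diagonal entries (1,1,1,1,1,1,1,1,1,1,1,1,1,1,1,1,1,2).

Now H_k = ker ∂_k / im ∂_{k+1}, so:

  H_0: rank C_0 − rank ∂_1 = 9 − 8 = 1, and the invariant factors of ∂_1 are all 1, so H_0 = Z.
  H_1: rank ker ∂_1 − rank ∂_2 = (27 − 8) − 18 = 1, and ∂_2 has invariant factor 2 > 1, so H_1 = Z ⊕ Z_2.
  H_2: rank ker ∂_2 − rank ∂_3 = (18 − 18) − 0 = 0, and there is no ∂_3, so H_2 = 0.

As a check, the Euler characteristic is 9 − 27 + 18 = 0, which agrees with 1 − 1 + 0 = 0.
(K is a triangulation of the Klein bottle.)

Hence the Betti numbers are b_0 = 1, b_1 = 1, b_2 = 0.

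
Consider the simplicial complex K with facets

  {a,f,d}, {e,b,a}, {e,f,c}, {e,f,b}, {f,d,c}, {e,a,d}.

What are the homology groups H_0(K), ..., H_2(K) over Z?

Take the total order a < b < c < d < e < f on the vertex set. Then K (dimension 2) consists of the simplices:

  0-simplices (6): a, b, c, d, e, f
  1-simplices (12): ab, ad, ae, af, be, bf, cd, ce, cf, de, df, ef
  2-simplices (6): abe, ade, adf, bef, cdf, cef

giving chain groups C_0 ≅ Z^6, C_1 ≅ Z^12, C_2 ≅ Z^6.

The boundary map ∂_1: C_1 → C_0 is given by ∂[p,q] = [q] − [p].
As a 6×12 matrix over Z this has rank 5, with invariant factors (1,1,1,1,1).

∂_2: C_2 → C_1 sends each 2-simplex [p,q,r] to [q,r] − [p,r] + [p,q]. For instance
  ∂ade = de − ae + ad,
  ∂cef = ef − cf + ce.
The resulting 12×6 matrix has rank 6, and its Smith normal form has invariant factors (1,1,1,1,1,1).

Reading off H_k = ker ∂_k / im ∂_{k+1}:

  H_0: rank C_0 − rank ∂_1 = 6 − 5 = 1, and the invariant factors of ∂_1 are all 1, so H_0 = Z.
  H_1: rank ker ∂_1 − rank ∂_2 = (12 − 5) − 6 = 1, and the invariant factors of ∂_2 are all 1, so H_1 = Z.
  H_2: rank ker ∂_2 − rank ∂_3 = (6 − 6) − 0 = 0, and there is no ∂_3, so H_2 = 0.

(K is a triangulation of the cylinder S^1 x I.)

H_0 = Z,  H_1 = Z,  H_2 = 0.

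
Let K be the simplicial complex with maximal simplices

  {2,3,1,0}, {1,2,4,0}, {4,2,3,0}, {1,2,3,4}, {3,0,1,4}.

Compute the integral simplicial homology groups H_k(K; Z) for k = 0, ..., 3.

H_0 = Z,  H_1 = 0,  H_2 = 0,  H_3 = Z.

Take the total order 0 < 1 < 2 < 3 < 4 on the vertex set. Then K (dimension 3) consists of the simplices:

  0-simplices (5): [0], [1], [2], [3], [4]
  1-simplices (10): [0,1], [0,2], [0,3], [0,4], [1,2], [1,3], [1,4], [2,3], [2,4], [3,4]
  2-simplices (10): [0,1,2], [0,1,3], [0,1,4], [0,2,3], [0,2,4], [0,3,4], [1,2,3], [1,2,4], [1,3,4], [2,3,4]
  3-simplices (5): [0,1,2,3], [0,1,2,4], [0,1,3,4], [0,2,3,4], [1,2,3,4]

Hence C_0 ≅ Z^5, C_1 ≅ Z^10, C_2 ≅ Z^10, C_3 ≅ Z^5.

Boundary ∂_1: C_1 → C_0 sends each edge [p,q] (with p < q) to q − p.
The resulting 5×10 matrix has rank 4, and its Smith normal form has invariant factors (1,1,1,1).

∂_2: C_2 → C_1 sends each 2-simplex [p,q,r] to [q,r] − [p,r] + [p,q]. For instance
  ∂[0,2,3] = [2,3] − [0,3] + [0,2],
  ∂[0,1,4] = [1,4] − [0,4] + [0,1].
The 10×10 boundary matrix has rank 6 and Smith normal form diag(1,1,1,1,1,1).

∂_3: C_3 → C_2 sends each 3-simplex σ to the alternating sum Σ_i (−1)^i (σ with its i-th vertex removed). For instance
  ∂[1,2,3,4] = [2,3,4] − [1,3,4] + [1,2,4] − [1,2,3],
  ∂[0,1,2,4] = [1,2,4] − [0,2,4] + [0,1,4] − [0,1,2].
The 10×5 boundary matrix has rank 4 and Smith normal form diag(1,1,1,1).

Now H_k = ker ∂_k / im ∂_{k+1}, so:

  H_0: rank C_0 − rank ∂_1 = 5 − 4 = 1, and the invariant factors of ∂_1 are all 1, so H_0 ≅ Z.
  H_1: rank ker ∂_1 − rank ∂_2 = (10 − 4) − 6 = 0, and the invariant factors of ∂_2 are all 1, so H_1 ≅ 0.
  H_2: rank ker ∂_2 − rank ∂_3 = (10 − 6) − 4 = 0, and the invariant factors of ∂_3 are all 1, so H_2 ≅ 0.
  H_3: rank ker ∂_3 − rank ∂_4 = (5 − 4) − 0 = 1, and there is no ∂_4, so H_3 ≅ Z.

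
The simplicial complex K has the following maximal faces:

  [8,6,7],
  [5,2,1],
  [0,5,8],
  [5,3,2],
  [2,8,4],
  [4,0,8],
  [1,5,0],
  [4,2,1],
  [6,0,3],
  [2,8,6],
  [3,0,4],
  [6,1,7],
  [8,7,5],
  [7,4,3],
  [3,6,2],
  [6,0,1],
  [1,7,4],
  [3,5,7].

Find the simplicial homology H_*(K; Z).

Take the total order 0 < 1 < 2 < 3 < 4 < 5 < 6 < 7 < 8 on the vertex set. Then K (dimension 2) consists of the simplices:

  0-simplices (9): [0], [1], [2], [3], [4], [5], [6], [7], [8]
  1-simplices (27): (27 of them)
  2-simplices (18): [0,1,5], [0,1,6], [0,3,4], [0,3,6], [0,4,8], [0,5,8], [1,2,4], [1,2,5], [1,4,7], [1,6,7], [2,3,5], [2,3,6], [2,4,8], [2,6,8], [3,4,7], [3,5,7], [5,7,8], [6,7,8]

giving chain groups C_0 ≅ Z^9, C_1 ≅ Z^27, C_2 ≅ Z^18.

∂_1: C_1 → C_0 maps an edge to its endpoints' difference, ∂[p,q] = q − p. For instance
  ∂[1,2] = [2] − [1].
As a 9×27 matrix over Z this has rank 8, with invariant factors (1,1,1,1,1,1,1,1).

The boundary map ∂_2: C_2 → C_1 maps a triangle to the signed sum of its edges. For instance
  ∂[1,2,4] = [2,4] − [1,4] + [1,2],
  ∂[0,1,6] = [1,6] − [0,6] + [0,1].
The 27×18 boundary matrix has rank 17 and Smith normal form diag(1,1,1,1,1,1,1,1,1,1,1,1,1,1,1,1,1).

Computing H_k = (kernel of ∂_k) / (image of ∂_{k+1}):

  H_0: rank C_0 − rank ∂_1 = 9 − 8 = 1, and the invariant factors of ∂_1 are all 1, so H_0 = Z.
  H_1: rank ker ∂_1 − rank ∂_2 = (27 − 8) − 17 = 2, and the invariant factors of ∂_2 are all 1, so H_1 = Z^2.
  H_2: rank ker ∂_2 − rank ∂_3 = (18 − 17) − 0 = 1, and there is no ∂_3, so H_2 = Z.

H_0 ≅ Z,  H_1 ≅ Z^2,  H_2 ≅ Z.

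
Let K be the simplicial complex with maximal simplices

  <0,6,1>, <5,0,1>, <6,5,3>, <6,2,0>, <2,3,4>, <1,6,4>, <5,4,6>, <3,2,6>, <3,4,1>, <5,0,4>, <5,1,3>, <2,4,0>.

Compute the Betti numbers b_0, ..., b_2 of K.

b_0 = 1, b_1 = 0, b_2 = 0.

Fix the vertex order 0 < 1 < 2 < 3 < 4 < 5 < 6 and write every simplex with vertices in increasing order. Then dim K = 2 and the simplices of K are:

  0-simplices (7): [0], [1], [2], [3], [4], [5], [6]
  1-simplices (18): [0,1], [0,2], [0,4], [0,5], [0,6], [1,3], [1,4], [1,5], [1,6], [2,3], [2,4], [2,6], [3,4], [3,5], [3,6], [4,5], [4,6], [5,6]
  2-simplices (12): [0,1,5], [0,1,6], [0,2,4], [0,2,6], [0,4,5], [1,3,4], [1,3,5], [1,4,6], [2,3,4], [2,3,6], [3,5,6], [4,5,6]

Hence C_0 ≅ Z^7, C_1 ≅ Z^18, C_2 ≅ Z^12.

∂_1: C_1 → C_0 is given by ∂[p,q] = [q] − [p].
As a 7×18 matrix over Z this has rank 6, with invariant factors (1,1,1,1,1,1).

∂_2: C_2 → C_1 sends each 2-simplex [p,q,r] to [q,r] − [p,r] + [p,q]. For instance
  ∂[1,4,6] = [4,6] − [1,6] + [1,4],
  ∂[0,1,6] = [1,6] − [0,6] + [0,1].
This gives a 18×12 integer matrix of rank 12; reducing to Smith normal form yields diagonal entries (1,1,1,1,1,1,1,1,1,1,1,2).

Reading off H_k = ker ∂_k / im ∂_{k+1}:

  H_0: rank C_0 − rank ∂_1 = 7 − 6 = 1, and the invariant factors of ∂_1 are all 1, so H_0 ≅ Z.
  H_1: rank ker ∂_1 − rank ∂_2 = (18 − 6) − 12 = 0, and ∂_2 has invariant factor 2 > 1, so H_1 ≅ Z/2.
  H_2: rank ker ∂_2 − rank ∂_3 = (12 − 12) − 0 = 0, and there is no ∂_3, so H_2 ≅ 0.

Hence the Betti numbers are b_0 = 1, b_1 = 0, b_2 = 0.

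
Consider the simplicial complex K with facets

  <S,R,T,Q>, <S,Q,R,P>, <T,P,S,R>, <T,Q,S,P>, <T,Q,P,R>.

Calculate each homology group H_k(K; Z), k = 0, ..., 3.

We work with the vertex ordering P < Q < R < S < T. The simplices of K, each written with vertices in increasing order, are:

  0-simplices (5): P, Q, R, S, T
  1-simplices (10): PQ, PR, PS, PT, QR, QS, QT, RS, RT, ST
  2-simplices (10): PQR, PQS, PQT, PRS, PRT, PST, QRS, QRT, QST, RST
  3-simplices (5): PQRS, PQRT, PQST, PRST, QRST

Hence C_0 ≅ Z^5, C_1 ≅ Z^10, C_2 ≅ Z^10, C_3 ≅ Z^5.

Boundary ∂_1: C_1 → C_0 maps an edge to its endpoints' difference, ∂[p,q] = q − p. For instance
  ∂PS = S − P.
The 5×10 boundary matrix has rank 4 and Smith normal form diag(1,1,1,1).

∂_2: C_2 → C_1 sends each 2-simplex [p,q,r] to [q,r] − [p,r] + [p,q]. For instance
  ∂PQT = QT − PT + PQ,
  ∂PQR = QR − PR + PQ.
As a 10×10 matrix over Z this has rank 6, with invariant factors (1,1,1,1,1,1).

Boundary ∂_3: C_3 → C_2 sends each 3-simplex σ to the alternating sum Σ_i (−1)^i (σ with its i-th vertex removed). For instance
  ∂PQRT = QRT − PRT + PQT − PQR,
  ∂QRST = RST − QST + QRT − QRS.
This gives a 10×5 integer matrix of rank 4; reducing to Smith normal form yields diagonal entries (1,1,1,1).

Now H_k = ker ∂_k / im ∂_{k+1}, so:

  H_0: rank C_0 − rank ∂_1 = 5 − 4 = 1, and the invariant factors of ∂_1 are all 1, so H_0 = Z.
  H_1: rank ker ∂_1 − rank ∂_2 = (10 − 4) − 6 = 0, and the invariant factors of ∂_2 are all 1, so H_1 = 0.
  H_2: rank ker ∂_2 − rank ∂_3 = (10 − 6) − 4 = 0, and the invariant factors of ∂_3 are all 1, so H_2 = 0.
  H_3: rank ker ∂_3 − rank ∂_4 = (5 − 4) − 0 = 1, and there is no ∂_4, so H_3 = Z.

H_0 ≅ Z,  H_1 = 0,  H_2 = 0,  H_3 ≅ Z.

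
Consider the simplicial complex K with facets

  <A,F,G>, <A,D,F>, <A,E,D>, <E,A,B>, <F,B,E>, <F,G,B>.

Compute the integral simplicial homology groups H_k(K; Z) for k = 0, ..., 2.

H_0 = Z,  H_1 = Z,  H_2 = 0.

Fix the vertex order A < B < D < E < F < G and write every simplex with vertices in increasing order. Then dim K = 2 and the simplices of K are:

  0-simplices (6): A, B, D, E, F, G
  1-simplices (12): AB, AD, AE, AF, AG, BE, BF, BG, DE, DF, EF, FG
  2-simplices (6): ABE, ADE, ADF, AFG, BEF, BFG

Hence C_0 ≅ Z^6, C_1 ≅ Z^12, C_2 ≅ Z^6.

The boundary map ∂_1: C_1 → C_0 maps an edge to its endpoints' difference, ∂[p,q] = q − p. For instance
  ∂AE = E − A.
The resulting 6×12 matrix has rank 5, and its Smith normal form has invariant factors (1,1,1,1,1).

∂_2: C_2 → C_1 acts by ∂[p,q,r] = [q,r] − [p,r] + [p,q]. For instance
  ∂ABE = BE − AE + AB,
  ∂ADF = DF − AF + AD.
The resulting 12×6 matrix has rank 6, and its Smith normal form has invariant factors (1,1,1,1,1,1).

From H_k ≅ ker(∂_k) / im(∂_{k+1}) we obtain:

  H_0: rank C_0 − rank ∂_1 = 6 − 5 = 1, and the invariant factors of ∂_1 are all 1, so H_0 ≅ Z.
  H_1: rank ker ∂_1 − rank ∂_2 = (12 − 5) − 6 = 1, and the invariant factors of ∂_2 are all 1, so H_1 ≅ Z.
  H_2: rank ker ∂_2 − rank ∂_3 = (6 − 6) − 0 = 0, and there is no ∂_3, so H_2 ≅ 0.

As a check, the Euler characteristic is 6 − 12 + 6 = 0, which agrees with 1 − 1 + 0 = 0.
(K is a triangulation of the cylinder S^1 x I.)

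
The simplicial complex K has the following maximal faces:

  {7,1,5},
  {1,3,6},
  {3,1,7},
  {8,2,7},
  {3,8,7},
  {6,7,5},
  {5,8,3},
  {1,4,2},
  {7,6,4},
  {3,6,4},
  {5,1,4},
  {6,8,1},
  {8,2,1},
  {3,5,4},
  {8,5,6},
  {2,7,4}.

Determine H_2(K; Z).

Fix the vertex order 1 < 2 < 3 < 4 < 5 < 6 < 7 < 8 and write every simplex with vertices in increasing order. Then dim K = 2 and the simplices of K are:

  0-simplices (8): [1], [2], [3], [4], [5], [6], [7], [8]
  1-simplices (24): (24 of them)
  2-simplices (16): [1,2,4], [1,2,8], [1,3,6], [1,3,7], [1,4,5], [1,5,7], [1,6,8], [2,4,7], [2,7,8], [3,4,5], [3,4,6], [3,5,8], [3,7,8], [4,6,7], [5,6,7], [5,6,8]

so the chain groups are C_0 ≅ Z^8, C_1 ≅ Z^24, C_2 ≅ Z^16.

The boundary map ∂_1: C_1 → C_0 is given by ∂[p,q] = [q] − [p].
The resulting 8×24 matrix has rank 7, and its Smith normal form has invariant factors (1,1,1,1,1,1,1).

The boundary map ∂_2: C_2 → C_1 sends each 2-simplex [p,q,r] to [q,r] − [p,r] + [p,q]. For instance
  ∂[3,4,6] = [4,6] − [3,6] + [3,4],
  ∂[1,2,4] = [2,4] − [1,4] + [1,2].
The 24×16 boundary matrix has rank 15 and Smith normal form diag(1,1,1,1,1,1,1,1,1,1,1,1,1,1,1).

Now H_k = ker ∂_k / im ∂_{k+1}, so:

  H_2: rank ker ∂_2 − rank ∂_3 = (16 − 15) − 0 = 1, and there is no ∂_3, so H_2 ≅ Z.

H_2 = Z.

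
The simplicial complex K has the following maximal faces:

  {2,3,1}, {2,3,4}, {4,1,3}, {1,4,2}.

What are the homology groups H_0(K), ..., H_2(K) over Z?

H_0 = Z,  H_1 = 0,  H_2 = Z.

We work with the vertex ordering 1 < 2 < 3 < 4. The simplices of K, each written with vertices in increasing order, are:

  0-simplices (4): [1], [2], [3], [4]
  1-simplices (6): [1,2], [1,3], [1,4], [2,3], [2,4], [3,4]
  2-simplices (4): [1,2,3], [1,2,4], [1,3,4], [2,3,4]

giving chain groups C_0 ≅ Z^4, C_1 ≅ Z^6, C_2 ≅ Z^4.

The boundary map ∂_1: C_1 → C_0 is given by ∂[p,q] = [q] − [p]. For instance
  ∂[1,2] = [2] − [1].
The resulting 4×6 matrix has rank 3, and its Smith normal form has invariant factors (1,1,1).

∂_2: C_2 → C_1 acts by ∂[p,q,r] = [q,r] − [p,r] + [p,q]. For instance
  ∂[2,3,4] = [3,4] − [2,4] + [2,3],
  ∂[1,2,3] = [2,3] − [1,3] + [1,2].
This gives a 6×4 integer matrix of rank 3; reducing to Smith normal form yields diagonal entries (1,1,1).

Computing H_k = (kernel of ∂_k) / (image of ∂_{k+1}):

  H_0: rank C_0 − rank ∂_1 = 4 − 3 = 1, and the invariant factors of ∂_1 are all 1, so H_0 ≅ Z.
  H_1: rank ker ∂_1 − rank ∂_2 = (6 − 3) − 3 = 0, and the invariant factors of ∂_2 are all 1, so H_1 ≅ 0.
  H_2: rank ker ∂_2 − rank ∂_3 = (4 − 3) − 0 = 1, and there is no ∂_3, so H_2 ≅ Z.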